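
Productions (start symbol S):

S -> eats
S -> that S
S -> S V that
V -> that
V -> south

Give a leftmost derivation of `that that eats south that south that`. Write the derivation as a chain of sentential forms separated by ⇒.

S ⇒ S V that   [S -> S V that]
S V that ⇒ S V that V that   [S -> S V that]
S V that V that ⇒ that S V that V that   [S -> that S]
that S V that V that ⇒ that that S V that V that   [S -> that S]
that that S V that V that ⇒ that that eats V that V that   [S -> eats]
that that eats V that V that ⇒ that that eats south that V that   [V -> south]
that that eats south that V that ⇒ that that eats south that south that   [V -> south]

S ⇒ S V that ⇒ S V that V that ⇒ that S V that V that ⇒ that that S V that V that ⇒ that that eats V that V that ⇒ that that eats south that V that ⇒ that that eats south that south that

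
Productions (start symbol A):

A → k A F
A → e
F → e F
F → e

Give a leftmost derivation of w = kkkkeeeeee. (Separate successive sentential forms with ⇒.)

A⇒kAF⇒kkAFF⇒kkkAFFF⇒kkkkAFFFF⇒kkkkeFFFF⇒kkkkeeFFFF⇒kkkkeeeFFF⇒kkkkeeeeFF⇒kkkkeeeeeF⇒kkkkeeeeee

A ⇒ kAF   [A → k A F]
kAF ⇒ kkAFF   [A → k A F]
kkAFF ⇒ kkkAFFF   [A → k A F]
kkkAFFF ⇒ kkkkAFFFF   [A → k A F]
kkkkAFFFF ⇒ kkkkeFFFF   [A → e]
kkkkeFFFF ⇒ kkkkeeFFFF   [F → e F]
kkkkeeFFFF ⇒ kkkkeeeFFF   [F → e]
kkkkeeeFFF ⇒ kkkkeeeeFF   [F → e]
kkkkeeeeFF ⇒ kkkkeeeeeF   [F → e]
kkkkeeeeeF ⇒ kkkkeeeeee   [F → e]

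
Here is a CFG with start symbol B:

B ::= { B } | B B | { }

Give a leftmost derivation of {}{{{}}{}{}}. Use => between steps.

B => BB => {}B => {}{B} => {}{BB} => {}{BBB} => {}{{B}BB} => {}{{{}}BB} => {}{{{}}{}B} => {}{{{}}{}{}}

B => BB   [B ::= B B]
BB => {}B   [B ::= { }]
{}B => {}{B}   [B ::= { B }]
{}{B} => {}{BB}   [B ::= B B]
{}{BB} => {}{BBB}   [B ::= B B]
{}{BBB} => {}{{B}BB}   [B ::= { B }]
{}{{B}BB} => {}{{{}}BB}   [B ::= { }]
{}{{{}}BB} => {}{{{}}{}B}   [B ::= { }]
{}{{{}}{}B} => {}{{{}}{}{}}   [B ::= { }]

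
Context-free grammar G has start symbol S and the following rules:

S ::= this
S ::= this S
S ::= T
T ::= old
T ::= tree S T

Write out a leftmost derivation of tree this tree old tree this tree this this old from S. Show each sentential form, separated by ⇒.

S ⇒ T ⇒ tree S T ⇒ tree this T ⇒ tree this tree S T ⇒ tree this tree T T ⇒ tree this tree old T ⇒ tree this tree old tree S T ⇒ tree this tree old tree this T ⇒ tree this tree old tree this tree S T ⇒ tree this tree old tree this tree this S T ⇒ tree this tree old tree this tree this this T ⇒ tree this tree old tree this tree this this old

S ⇒ T   [S ::= T]
T ⇒ tree S T   [T ::= tree S T]
tree S T ⇒ tree this T   [S ::= this]
tree this T ⇒ tree this tree S T   [T ::= tree S T]
tree this tree S T ⇒ tree this tree T T   [S ::= T]
tree this tree T T ⇒ tree this tree old T   [T ::= old]
tree this tree old T ⇒ tree this tree old tree S T   [T ::= tree S T]
tree this tree old tree S T ⇒ tree this tree old tree this T   [S ::= this]
tree this tree old tree this T ⇒ tree this tree old tree this tree S T   [T ::= tree S T]
tree this tree old tree this tree S T ⇒ tree this tree old tree this tree this S T   [S ::= this S]
tree this tree old tree this tree this S T ⇒ tree this tree old tree this tree this this T   [S ::= this]
tree this tree old tree this tree this this T ⇒ tree this tree old tree this tree this this old   [T ::= old]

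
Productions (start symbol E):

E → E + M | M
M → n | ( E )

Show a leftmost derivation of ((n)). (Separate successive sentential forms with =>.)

E => M => (E) => (M) => ((E)) => ((M)) => ((n))

E => M   [E → M]
M => (E)   [M → ( E )]
(E) => (M)   [E → M]
(M) => ((E))   [M → ( E )]
((E)) => ((M))   [E → M]
((M)) => ((n))   [M → n]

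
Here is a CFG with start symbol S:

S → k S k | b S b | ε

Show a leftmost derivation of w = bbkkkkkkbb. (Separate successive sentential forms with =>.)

S => bSb   [S → b S b]
bSb => bbSbb   [S → b S b]
bbSbb => bbkSkbb   [S → k S k]
bbkSkbb => bbkkSkkbb   [S → k S k]
bbkkSkkbb => bbkkkSkkkbb   [S → k S k]
bbkkkSkkkbb => bbkkkkkkbb   [S → ε]

S => bSb => bbSbb => bbkSkbb => bbkkSkkbb => bbkkkSkkkbb => bbkkkkkkbb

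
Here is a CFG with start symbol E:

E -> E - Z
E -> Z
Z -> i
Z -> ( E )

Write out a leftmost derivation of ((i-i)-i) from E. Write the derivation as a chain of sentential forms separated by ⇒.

E ⇒ Z   [E -> Z]
Z ⇒ (E)   [Z -> ( E )]
(E) ⇒ (E-Z)   [E -> E - Z]
(E-Z) ⇒ (Z-Z)   [E -> Z]
(Z-Z) ⇒ ((E)-Z)   [Z -> ( E )]
((E)-Z) ⇒ ((E-Z)-Z)   [E -> E - Z]
((E-Z)-Z) ⇒ ((Z-Z)-Z)   [E -> Z]
((Z-Z)-Z) ⇒ ((i-Z)-Z)   [Z -> i]
((i-Z)-Z) ⇒ ((i-i)-Z)   [Z -> i]
((i-i)-Z) ⇒ ((i-i)-i)   [Z -> i]

E⇒Z⇒(E)⇒(E-Z)⇒(Z-Z)⇒((E)-Z)⇒((E-Z)-Z)⇒((Z-Z)-Z)⇒((i-Z)-Z)⇒((i-i)-Z)⇒((i-i)-i)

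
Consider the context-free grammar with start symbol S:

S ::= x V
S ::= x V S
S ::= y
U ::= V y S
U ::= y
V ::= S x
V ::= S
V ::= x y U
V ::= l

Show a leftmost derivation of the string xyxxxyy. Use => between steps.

S=>xVS=>xSxS=>xyxS=>xyxxV=>xyxxxyU=>xyxxxyy

S => xVS   [S ::= x V S]
xVS => xSxS   [V ::= S x]
xSxS => xyxS   [S ::= y]
xyxS => xyxxV   [S ::= x V]
xyxxV => xyxxxyU   [V ::= x y U]
xyxxxyU => xyxxxyy   [U ::= y]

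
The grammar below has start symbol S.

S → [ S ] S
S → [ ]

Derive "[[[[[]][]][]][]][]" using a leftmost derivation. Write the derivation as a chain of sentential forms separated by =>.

S => [S]S => [[S]S]S => [[[S]S]S]S => [[[[S]S]S]S]S => [[[[[]]S]S]S]S => [[[[[]][]]S]S]S => [[[[[]][]][]]S]S => [[[[[]][]][]][]]S => [[[[[]][]][]][]][]

S => [S]S   [S → [ S ] S]
[S]S => [[S]S]S   [S → [ S ] S]
[[S]S]S => [[[S]S]S]S   [S → [ S ] S]
[[[S]S]S]S => [[[[S]S]S]S]S   [S → [ S ] S]
[[[[S]S]S]S]S => [[[[[]]S]S]S]S   [S → [ ]]
[[[[[]]S]S]S]S => [[[[[]][]]S]S]S   [S → [ ]]
[[[[[]][]]S]S]S => [[[[[]][]][]]S]S   [S → [ ]]
[[[[[]][]][]]S]S => [[[[[]][]][]][]]S   [S → [ ]]
[[[[[]][]][]][]]S => [[[[[]][]][]][]][]   [S → [ ]]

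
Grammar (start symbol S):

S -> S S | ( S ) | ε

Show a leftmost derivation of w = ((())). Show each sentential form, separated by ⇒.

S ⇒ SS   [S -> S S]
SS ⇒ SSS   [S -> S S]
SSS ⇒ (S)SS   [S -> ( S )]
(S)SS ⇒ ((S))SS   [S -> ( S )]
((S))SS ⇒ ((SS))SS   [S -> S S]
((SS))SS ⇒ (((S)S))SS   [S -> ( S )]
(((S)S))SS ⇒ ((()S))SS   [S -> ε]
((()S))SS ⇒ ((()))SS   [S -> ε]
((()))SS ⇒ ((()))S   [S -> ε]
((()))S ⇒ ((()))   [S -> ε]

S⇒SS⇒SSS⇒(S)SS⇒((S))SS⇒((SS))SS⇒(((S)S))SS⇒((()S))SS⇒((()))SS⇒((()))S⇒((()))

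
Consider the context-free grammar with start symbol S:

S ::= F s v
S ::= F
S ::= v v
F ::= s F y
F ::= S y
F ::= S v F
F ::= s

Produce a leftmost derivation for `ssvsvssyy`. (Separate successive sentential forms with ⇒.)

S ⇒ F   [S ::= F]
F ⇒ sFy   [F ::= s F y]
sFy ⇒ sSvFy   [F ::= S v F]
sSvFy ⇒ sFvFy   [S ::= F]
sFvFy ⇒ sSvFvFy   [F ::= S v F]
sSvFvFy ⇒ sFvFvFy   [S ::= F]
sFvFvFy ⇒ ssvFvFy   [F ::= s]
ssvFvFy ⇒ ssvsvFy   [F ::= s]
ssvsvFy ⇒ ssvsvsFyy   [F ::= s F y]
ssvsvsFyy ⇒ ssvsvssyy   [F ::= s]

S ⇒ F ⇒ sFy ⇒ sSvFy ⇒ sFvFy ⇒ sSvFvFy ⇒ sFvFvFy ⇒ ssvFvFy ⇒ ssvsvFy ⇒ ssvsvsFyy ⇒ ssvsvssyy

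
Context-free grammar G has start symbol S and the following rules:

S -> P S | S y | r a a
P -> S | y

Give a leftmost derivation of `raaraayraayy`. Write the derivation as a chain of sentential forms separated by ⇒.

S⇒Sy⇒PSy⇒SSy⇒PSSy⇒SSSy⇒raaSSy⇒raaSySy⇒raaraaySy⇒raaraaySyy⇒raaraayraayy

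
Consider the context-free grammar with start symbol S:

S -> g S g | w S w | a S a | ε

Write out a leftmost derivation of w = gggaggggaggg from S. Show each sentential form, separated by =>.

S => gSg   [S -> g S g]
gSg => ggSgg   [S -> g S g]
ggSgg => gggSggg   [S -> g S g]
gggSggg => gggaSaggg   [S -> a S a]
gggaSaggg => gggagSgaggg   [S -> g S g]
gggagSgaggg => gggaggSggaggg   [S -> g S g]
gggaggSggaggg => gggaggggaggg   [S -> ε]

S => gSg => ggSgg => gggSggg => gggaSaggg => gggagSgaggg => gggaggSggaggg => gggaggggaggg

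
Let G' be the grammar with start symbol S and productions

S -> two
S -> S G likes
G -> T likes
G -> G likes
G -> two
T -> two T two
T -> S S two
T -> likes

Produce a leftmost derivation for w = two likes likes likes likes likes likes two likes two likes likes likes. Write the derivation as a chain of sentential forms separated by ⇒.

S ⇒ S G likes   [S -> S G likes]
S G likes ⇒ S G likes G likes   [S -> S G likes]
S G likes G likes ⇒ two G likes G likes   [S -> two]
two G likes G likes ⇒ two G likes likes G likes   [G -> G likes]
two G likes likes G likes ⇒ two G likes likes likes G likes   [G -> G likes]
two G likes likes likes G likes ⇒ two G likes likes likes likes G likes   [G -> G likes]
two G likes likes likes likes G likes ⇒ two T likes likes likes likes likes G likes   [G -> T likes]
two T likes likes likes likes likes G likes ⇒ two likes likes likes likes likes likes G likes   [T -> likes]
two likes likes likes likes likes likes G likes ⇒ two likes likes likes likes likes likes G likes likes   [G -> G likes]
two likes likes likes likes likes likes G likes likes ⇒ two likes likes likes likes likes likes T likes likes likes   [G -> T likes]
two likes likes likes likes likes likes T likes likes likes ⇒ two likes likes likes likes likes likes two T two likes likes likes   [T -> two T two]
two likes likes likes likes likes likes two T two likes likes likes ⇒ two likes likes likes likes likes likes two likes two likes likes likes   [T -> likes]

S ⇒ S G likes ⇒ S G likes G likes ⇒ two G likes G likes ⇒ two G likes likes G likes ⇒ two G likes likes likes G likes ⇒ two G likes likes likes likes G likes ⇒ two T likes likes likes likes likes G likes ⇒ two likes likes likes likes likes likes G likes ⇒ two likes likes likes likes likes likes G likes likes ⇒ two likes likes likes likes likes likes T likes likes likes ⇒ two likes likes likes likes likes likes two T two likes likes likes ⇒ two likes likes likes likes likes likes two likes two likes likes likes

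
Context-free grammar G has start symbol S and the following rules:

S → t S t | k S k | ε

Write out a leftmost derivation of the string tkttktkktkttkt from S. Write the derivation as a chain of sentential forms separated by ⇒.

S ⇒ tSt ⇒ tkSkt ⇒ tktStkt ⇒ tkttSttkt ⇒ tkttkSkttkt ⇒ tkttktStkttkt ⇒ tkttktkSktkttkt ⇒ tkttktkktkttkt

S ⇒ tSt   [S → t S t]
tSt ⇒ tkSkt   [S → k S k]
tkSkt ⇒ tktStkt   [S → t S t]
tktStkt ⇒ tkttSttkt   [S → t S t]
tkttSttkt ⇒ tkttkSkttkt   [S → k S k]
tkttkSkttkt ⇒ tkttktStkttkt   [S → t S t]
tkttktStkttkt ⇒ tkttktkSktkttkt   [S → k S k]
tkttktkSktkttkt ⇒ tkttktkktkttkt   [S → ε]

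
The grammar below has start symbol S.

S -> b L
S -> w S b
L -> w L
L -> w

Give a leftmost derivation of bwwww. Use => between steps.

S=>bL=>bwL=>bwwL=>bwwwL=>bwwww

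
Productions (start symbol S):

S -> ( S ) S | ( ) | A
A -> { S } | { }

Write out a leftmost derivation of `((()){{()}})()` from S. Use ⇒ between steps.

S ⇒ (S)S ⇒ ((S)S)S ⇒ ((())S)S ⇒ ((())A)S ⇒ ((()){S})S ⇒ ((()){A})S ⇒ ((()){{S}})S ⇒ ((()){{()}})S ⇒ ((()){{()}})()

S ⇒ (S)S   [S -> ( S ) S]
(S)S ⇒ ((S)S)S   [S -> ( S ) S]
((S)S)S ⇒ ((())S)S   [S -> ( )]
((())S)S ⇒ ((())A)S   [S -> A]
((())A)S ⇒ ((()){S})S   [A -> { S }]
((()){S})S ⇒ ((()){A})S   [S -> A]
((()){A})S ⇒ ((()){{S}})S   [A -> { S }]
((()){{S}})S ⇒ ((()){{()}})S   [S -> ( )]
((()){{()}})S ⇒ ((()){{()}})()   [S -> ( )]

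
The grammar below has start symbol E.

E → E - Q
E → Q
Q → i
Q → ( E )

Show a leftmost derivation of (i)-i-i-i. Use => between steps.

E => E-Q => E-Q-Q => E-Q-Q-Q => Q-Q-Q-Q => (E)-Q-Q-Q => (Q)-Q-Q-Q => (i)-Q-Q-Q => (i)-i-Q-Q => (i)-i-i-Q => (i)-i-i-i

E => E-Q   [E → E - Q]
E-Q => E-Q-Q   [E → E - Q]
E-Q-Q => E-Q-Q-Q   [E → E - Q]
E-Q-Q-Q => Q-Q-Q-Q   [E → Q]
Q-Q-Q-Q => (E)-Q-Q-Q   [Q → ( E )]
(E)-Q-Q-Q => (Q)-Q-Q-Q   [E → Q]
(Q)-Q-Q-Q => (i)-Q-Q-Q   [Q → i]
(i)-Q-Q-Q => (i)-i-Q-Q   [Q → i]
(i)-i-Q-Q => (i)-i-i-Q   [Q → i]
(i)-i-i-Q => (i)-i-i-i   [Q → i]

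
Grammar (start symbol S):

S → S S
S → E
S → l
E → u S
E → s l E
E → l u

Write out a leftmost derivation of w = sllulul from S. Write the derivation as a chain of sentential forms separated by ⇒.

S ⇒ SS ⇒ SSS ⇒ ESS ⇒ slESS ⇒ slluSS ⇒ slluES ⇒ slluluS ⇒ sllulul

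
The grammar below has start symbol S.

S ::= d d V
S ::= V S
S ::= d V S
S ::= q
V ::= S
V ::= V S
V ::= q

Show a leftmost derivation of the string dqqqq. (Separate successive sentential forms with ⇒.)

S⇒dVS⇒dSS⇒dVSS⇒dSSS⇒dVSSS⇒dSSSS⇒dqSSS⇒dqqSS⇒dqqqS⇒dqqqq

S ⇒ dVS   [S ::= d V S]
dVS ⇒ dSS   [V ::= S]
dSS ⇒ dVSS   [S ::= V S]
dVSS ⇒ dSSS   [V ::= S]
dSSS ⇒ dVSSS   [S ::= V S]
dVSSS ⇒ dSSSS   [V ::= S]
dSSSS ⇒ dqSSS   [S ::= q]
dqSSS ⇒ dqqSS   [S ::= q]
dqqSS ⇒ dqqqS   [S ::= q]
dqqqS ⇒ dqqqq   [S ::= q]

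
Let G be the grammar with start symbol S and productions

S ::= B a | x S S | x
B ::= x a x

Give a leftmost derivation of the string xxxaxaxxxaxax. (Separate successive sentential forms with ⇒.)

S⇒xSS⇒xxSSS⇒xxBaSS⇒xxxaxaSS⇒xxxaxaxSSS⇒xxxaxaxxSS⇒xxxaxaxxBaS⇒xxxaxaxxxaxaS⇒xxxaxaxxxaxax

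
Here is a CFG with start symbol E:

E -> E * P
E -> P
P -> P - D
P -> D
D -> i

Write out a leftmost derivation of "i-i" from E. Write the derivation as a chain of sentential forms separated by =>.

E => P => P-D => D-D => i-D => i-i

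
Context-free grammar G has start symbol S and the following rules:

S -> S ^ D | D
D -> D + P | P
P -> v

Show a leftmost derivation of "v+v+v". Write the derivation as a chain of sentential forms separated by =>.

S => D   [S -> D]
D => D+P   [D -> D + P]
D+P => D+P+P   [D -> D + P]
D+P+P => P+P+P   [D -> P]
P+P+P => v+P+P   [P -> v]
v+P+P => v+v+P   [P -> v]
v+v+P => v+v+v   [P -> v]

S => D => D+P => D+P+P => P+P+P => v+P+P => v+v+P => v+v+v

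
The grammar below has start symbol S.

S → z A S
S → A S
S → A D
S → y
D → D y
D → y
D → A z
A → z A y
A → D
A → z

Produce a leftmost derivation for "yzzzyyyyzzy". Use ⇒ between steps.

S ⇒ AS   [S → A S]
AS ⇒ DS   [A → D]
DS ⇒ yS   [D → y]
yS ⇒ yAS   [S → A S]
yAS ⇒ yzS   [A → z]
yzS ⇒ yzzAS   [S → z A S]
yzzAS ⇒ yzzzAyS   [A → z A y]
yzzzAyS ⇒ yzzzDyS   [A → D]
yzzzDyS ⇒ yzzzDyyS   [D → D y]
yzzzDyyS ⇒ yzzzDyyyS   [D → D y]
yzzzDyyyS ⇒ yzzzyyyyS   [D → y]
yzzzyyyyS ⇒ yzzzyyyyzAS   [S → z A S]
yzzzyyyyzAS ⇒ yzzzyyyyzzS   [A → z]
yzzzyyyyzzS ⇒ yzzzyyyyzzy   [S → y]

S ⇒ AS ⇒ DS ⇒ yS ⇒ yAS ⇒ yzS ⇒ yzzAS ⇒ yzzzAyS ⇒ yzzzDyS ⇒ yzzzDyyS ⇒ yzzzDyyyS ⇒ yzzzyyyyS ⇒ yzzzyyyyzAS ⇒ yzzzyyyyzzS ⇒ yzzzyyyyzzy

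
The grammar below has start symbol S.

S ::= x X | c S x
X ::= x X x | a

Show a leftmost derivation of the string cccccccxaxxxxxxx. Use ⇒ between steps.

S⇒cSx⇒ccSxx⇒cccSxxx⇒ccccSxxxx⇒cccccSxxxxx⇒ccccccSxxxxxx⇒cccccccSxxxxxxx⇒cccccccxXxxxxxxx⇒cccccccxaxxxxxxx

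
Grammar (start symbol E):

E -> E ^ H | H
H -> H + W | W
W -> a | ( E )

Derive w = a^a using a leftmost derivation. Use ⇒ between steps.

E⇒E^H⇒H^H⇒W^H⇒a^H⇒a^W⇒a^a

E ⇒ E^H   [E -> E ^ H]
E^H ⇒ H^H   [E -> H]
H^H ⇒ W^H   [H -> W]
W^H ⇒ a^H   [W -> a]
a^H ⇒ a^W   [H -> W]
a^W ⇒ a^a   [W -> a]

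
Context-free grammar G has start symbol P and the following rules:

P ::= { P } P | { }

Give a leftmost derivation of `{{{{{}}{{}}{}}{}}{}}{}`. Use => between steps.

P => {P}P   [P ::= { P } P]
{P}P => {{P}P}P   [P ::= { P } P]
{{P}P}P => {{{P}P}P}P   [P ::= { P } P]
{{{P}P}P}P => {{{{P}P}P}P}P   [P ::= { P } P]
{{{{P}P}P}P}P => {{{{{}}P}P}P}P   [P ::= { }]
{{{{{}}P}P}P}P => {{{{{}}{P}P}P}P}P   [P ::= { P } P]
{{{{{}}{P}P}P}P}P => {{{{{}}{{}}P}P}P}P   [P ::= { }]
{{{{{}}{{}}P}P}P}P => {{{{{}}{{}}{}}P}P}P   [P ::= { }]
{{{{{}}{{}}{}}P}P}P => {{{{{}}{{}}{}}{}}P}P   [P ::= { }]
{{{{{}}{{}}{}}{}}P}P => {{{{{}}{{}}{}}{}}{}}P   [P ::= { }]
{{{{{}}{{}}{}}{}}{}}P => {{{{{}}{{}}{}}{}}{}}{}   [P ::= { }]

P=>{P}P=>{{P}P}P=>{{{P}P}P}P=>{{{{P}P}P}P}P=>{{{{{}}P}P}P}P=>{{{{{}}{P}P}P}P}P=>{{{{{}}{{}}P}P}P}P=>{{{{{}}{{}}{}}P}P}P=>{{{{{}}{{}}{}}{}}P}P=>{{{{{}}{{}}{}}{}}{}}P=>{{{{{}}{{}}{}}{}}{}}{}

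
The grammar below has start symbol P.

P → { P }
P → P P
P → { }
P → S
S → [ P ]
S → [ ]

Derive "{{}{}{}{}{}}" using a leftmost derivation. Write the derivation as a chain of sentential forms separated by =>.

P => {P} => {PP} => {PPP} => {PPPP} => {PPPPP} => {{}PPPP} => {{}{}PPP} => {{}{}{}PP} => {{}{}{}{}P} => {{}{}{}{}{}}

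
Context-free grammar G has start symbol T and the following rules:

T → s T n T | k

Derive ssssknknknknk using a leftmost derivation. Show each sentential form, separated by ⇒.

T ⇒ sTnT   [T → s T n T]
sTnT ⇒ ssTnTnT   [T → s T n T]
ssTnTnT ⇒ sssTnTnTnT   [T → s T n T]
sssTnTnTnT ⇒ ssssTnTnTnTnT   [T → s T n T]
ssssTnTnTnTnT ⇒ ssssknTnTnTnT   [T → k]
ssssknTnTnTnT ⇒ ssssknknTnTnT   [T → k]
ssssknknTnTnT ⇒ ssssknknknTnT   [T → k]
ssssknknknTnT ⇒ ssssknknknknT   [T → k]
ssssknknknknT ⇒ ssssknknknknk   [T → k]

T ⇒ sTnT ⇒ ssTnTnT ⇒ sssTnTnTnT ⇒ ssssTnTnTnTnT ⇒ ssssknTnTnTnT ⇒ ssssknknTnTnT ⇒ ssssknknknTnT ⇒ ssssknknknknT ⇒ ssssknknknknk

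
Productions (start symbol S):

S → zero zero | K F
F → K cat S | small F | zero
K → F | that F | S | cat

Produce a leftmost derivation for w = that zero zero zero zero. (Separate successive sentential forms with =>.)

S => K F => S F => K F F => S F F => K F F F => that F F F F => that zero F F F => that zero zero F F => that zero zero zero F => that zero zero zero zero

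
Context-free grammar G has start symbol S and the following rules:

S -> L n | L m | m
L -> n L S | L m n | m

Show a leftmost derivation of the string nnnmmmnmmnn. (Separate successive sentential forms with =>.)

S => Ln => nLSn => nnLSSn => nnLmnSSn => nnnLSmnSSn => nnnmSmnSSn => nnnmmmnSSn => nnnmmmnmSn => nnnmmmnmLnn => nnnmmmnmmnn

S => Ln   [S -> L n]
Ln => nLSn   [L -> n L S]
nLSn => nnLSSn   [L -> n L S]
nnLSSn => nnLmnSSn   [L -> L m n]
nnLmnSSn => nnnLSmnSSn   [L -> n L S]
nnnLSmnSSn => nnnmSmnSSn   [L -> m]
nnnmSmnSSn => nnnmmmnSSn   [S -> m]
nnnmmmnSSn => nnnmmmnmSn   [S -> m]
nnnmmmnmSn => nnnmmmnmLnn   [S -> L n]
nnnmmmnmLnn => nnnmmmnmmnn   [L -> m]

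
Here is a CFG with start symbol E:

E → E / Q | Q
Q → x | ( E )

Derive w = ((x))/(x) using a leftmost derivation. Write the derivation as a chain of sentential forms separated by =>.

E => E/Q   [E → E / Q]
E/Q => Q/Q   [E → Q]
Q/Q => (E)/Q   [Q → ( E )]
(E)/Q => (Q)/Q   [E → Q]
(Q)/Q => ((E))/Q   [Q → ( E )]
((E))/Q => ((Q))/Q   [E → Q]
((Q))/Q => ((x))/Q   [Q → x]
((x))/Q => ((x))/(E)   [Q → ( E )]
((x))/(E) => ((x))/(Q)   [E → Q]
((x))/(Q) => ((x))/(x)   [Q → x]

E=>E/Q=>Q/Q=>(E)/Q=>(Q)/Q=>((E))/Q=>((Q))/Q=>((x))/Q=>((x))/(E)=>((x))/(Q)=>((x))/(x)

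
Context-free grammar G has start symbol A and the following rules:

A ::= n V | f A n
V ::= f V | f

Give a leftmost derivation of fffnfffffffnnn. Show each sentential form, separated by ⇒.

A⇒fAn⇒ffAnn⇒fffAnnn⇒fffnVnnn⇒fffnfVnnn⇒fffnffVnnn⇒fffnfffVnnn⇒fffnffffVnnn⇒fffnfffffVnnn⇒fffnffffffVnnn⇒fffnfffffffnnn

A ⇒ fAn   [A ::= f A n]
fAn ⇒ ffAnn   [A ::= f A n]
ffAnn ⇒ fffAnnn   [A ::= f A n]
fffAnnn ⇒ fffnVnnn   [A ::= n V]
fffnVnnn ⇒ fffnfVnnn   [V ::= f V]
fffnfVnnn ⇒ fffnffVnnn   [V ::= f V]
fffnffVnnn ⇒ fffnfffVnnn   [V ::= f V]
fffnfffVnnn ⇒ fffnffffVnnn   [V ::= f V]
fffnffffVnnn ⇒ fffnfffffVnnn   [V ::= f V]
fffnfffffVnnn ⇒ fffnffffffVnnn   [V ::= f V]
fffnffffffVnnn ⇒ fffnfffffffnnn   [V ::= f]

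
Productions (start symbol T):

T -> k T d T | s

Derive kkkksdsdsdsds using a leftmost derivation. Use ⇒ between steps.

T ⇒ kTdT ⇒ kkTdTdT ⇒ kkkTdTdTdT ⇒ kkkkTdTdTdTdT ⇒ kkkksdTdTdTdT ⇒ kkkksdsdTdTdT ⇒ kkkksdsdsdTdT ⇒ kkkksdsdsdsdT ⇒ kkkksdsdsdsds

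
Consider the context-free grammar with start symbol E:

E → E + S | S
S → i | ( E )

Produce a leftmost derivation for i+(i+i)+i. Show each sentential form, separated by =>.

E => E+S   [E → E + S]
E+S => E+S+S   [E → E + S]
E+S+S => S+S+S   [E → S]
S+S+S => i+S+S   [S → i]
i+S+S => i+(E)+S   [S → ( E )]
i+(E)+S => i+(E+S)+S   [E → E + S]
i+(E+S)+S => i+(S+S)+S   [E → S]
i+(S+S)+S => i+(i+S)+S   [S → i]
i+(i+S)+S => i+(i+i)+S   [S → i]
i+(i+i)+S => i+(i+i)+i   [S → i]

E=>E+S=>E+S+S=>S+S+S=>i+S+S=>i+(E)+S=>i+(E+S)+S=>i+(S+S)+S=>i+(i+S)+S=>i+(i+i)+S=>i+(i+i)+i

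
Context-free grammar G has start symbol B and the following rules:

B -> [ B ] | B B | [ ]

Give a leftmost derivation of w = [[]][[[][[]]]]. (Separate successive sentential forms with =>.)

B => BB   [B -> B B]
BB => [B]B   [B -> [ B ]]
[B]B => [[]]B   [B -> [ ]]
[[]]B => [[]][B]   [B -> [ B ]]
[[]][B] => [[]][[B]]   [B -> [ B ]]
[[]][[B]] => [[]][[BB]]   [B -> B B]
[[]][[BB]] => [[]][[[]B]]   [B -> [ ]]
[[]][[[]B]] => [[]][[[][B]]]   [B -> [ B ]]
[[]][[[][B]]] => [[]][[[][[]]]]   [B -> [ ]]

B => BB => [B]B => [[]]B => [[]][B] => [[]][[B]] => [[]][[BB]] => [[]][[[]B]] => [[]][[[][B]]] => [[]][[[][[]]]]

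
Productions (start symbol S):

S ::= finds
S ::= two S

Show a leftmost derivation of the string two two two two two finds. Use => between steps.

S => two S   [S ::= two S]
two S => two two S   [S ::= two S]
two two S => two two two S   [S ::= two S]
two two two S => two two two two S   [S ::= two S]
two two two two S => two two two two two S   [S ::= two S]
two two two two two S => two two two two two finds   [S ::= finds]

S => two S => two two S => two two two S => two two two two S => two two two two two S => two two two two two finds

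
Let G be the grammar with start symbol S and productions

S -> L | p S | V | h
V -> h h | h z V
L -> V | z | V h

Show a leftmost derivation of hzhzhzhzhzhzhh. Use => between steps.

S => L => V => hzV => hzhzV => hzhzhzV => hzhzhzhzV => hzhzhzhzhzV => hzhzhzhzhzhzV => hzhzhzhzhzhzhh

S => L   [S -> L]
L => V   [L -> V]
V => hzV   [V -> h z V]
hzV => hzhzV   [V -> h z V]
hzhzV => hzhzhzV   [V -> h z V]
hzhzhzV => hzhzhzhzV   [V -> h z V]
hzhzhzhzV => hzhzhzhzhzV   [V -> h z V]
hzhzhzhzhzV => hzhzhzhzhzhzV   [V -> h z V]
hzhzhzhzhzhzV => hzhzhzhzhzhzhh   [V -> h h]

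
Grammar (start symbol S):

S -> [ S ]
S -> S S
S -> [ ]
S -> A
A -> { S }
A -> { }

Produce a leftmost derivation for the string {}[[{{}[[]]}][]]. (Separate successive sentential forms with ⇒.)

S⇒SS⇒AS⇒{}S⇒{}[S]⇒{}[SS]⇒{}[[S]S]⇒{}[[A]S]⇒{}[[{S}]S]⇒{}[[{SS}]S]⇒{}[[{AS}]S]⇒{}[[{{}S}]S]⇒{}[[{{}[S]}]S]⇒{}[[{{}[[]]}]S]⇒{}[[{{}[[]]}][]]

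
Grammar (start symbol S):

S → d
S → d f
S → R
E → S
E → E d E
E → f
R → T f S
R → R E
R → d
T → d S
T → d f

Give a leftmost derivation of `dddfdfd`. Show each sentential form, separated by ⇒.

S⇒R⇒TfS⇒dSfS⇒dRfS⇒dTfSfS⇒ddSfSfS⇒dddfSfS⇒dddfdfS⇒dddfdfd

S ⇒ R   [S → R]
R ⇒ TfS   [R → T f S]
TfS ⇒ dSfS   [T → d S]
dSfS ⇒ dRfS   [S → R]
dRfS ⇒ dTfSfS   [R → T f S]
dTfSfS ⇒ ddSfSfS   [T → d S]
ddSfSfS ⇒ dddfSfS   [S → d]
dddfSfS ⇒ dddfdfS   [S → d]
dddfdfS ⇒ dddfdfd   [S → d]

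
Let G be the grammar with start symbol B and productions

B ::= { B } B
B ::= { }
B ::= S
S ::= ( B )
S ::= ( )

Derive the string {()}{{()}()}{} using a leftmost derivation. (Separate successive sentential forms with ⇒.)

B ⇒ {B}B ⇒ {S}B ⇒ {()}B ⇒ {()}{B}B ⇒ {()}{{B}B}B ⇒ {()}{{S}B}B ⇒ {()}{{()}B}B ⇒ {()}{{()}S}B ⇒ {()}{{()}()}B ⇒ {()}{{()}()}{}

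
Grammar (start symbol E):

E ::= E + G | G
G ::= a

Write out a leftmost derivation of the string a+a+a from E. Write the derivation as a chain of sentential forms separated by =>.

E => E+G => E+G+G => G+G+G => a+G+G => a+a+G => a+a+a

E => E+G   [E ::= E + G]
E+G => E+G+G   [E ::= E + G]
E+G+G => G+G+G   [E ::= G]
G+G+G => a+G+G   [G ::= a]
a+G+G => a+a+G   [G ::= a]
a+a+G => a+a+a   [G ::= a]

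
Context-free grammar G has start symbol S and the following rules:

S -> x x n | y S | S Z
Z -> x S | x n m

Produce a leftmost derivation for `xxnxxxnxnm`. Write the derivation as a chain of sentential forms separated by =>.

S => SZ   [S -> S Z]
SZ => SZZ   [S -> S Z]
SZZ => xxnZZ   [S -> x x n]
xxnZZ => xxnxSZ   [Z -> x S]
xxnxSZ => xxnxxxnZ   [S -> x x n]
xxnxxxnZ => xxnxxxnxnm   [Z -> x n m]

S=>SZ=>SZZ=>xxnZZ=>xxnxSZ=>xxnxxxnZ=>xxnxxxnxnm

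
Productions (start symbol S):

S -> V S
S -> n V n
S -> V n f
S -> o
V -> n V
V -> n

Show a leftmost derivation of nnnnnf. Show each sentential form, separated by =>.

S => Vnf   [S -> V n f]
Vnf => nVnf   [V -> n V]
nVnf => nnVnf   [V -> n V]
nnVnf => nnnVnf   [V -> n V]
nnnVnf => nnnnnf   [V -> n]

S => Vnf => nVnf => nnVnf => nnnVnf => nnnnnf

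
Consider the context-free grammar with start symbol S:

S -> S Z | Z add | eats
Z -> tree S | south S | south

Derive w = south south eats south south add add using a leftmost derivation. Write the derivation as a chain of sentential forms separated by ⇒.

S ⇒ Z add   [S -> Z add]
Z add ⇒ south S add   [Z -> south S]
south S add ⇒ south Z add add   [S -> Z add]
south Z add add ⇒ south south S add add   [Z -> south S]
south south S add add ⇒ south south S Z add add   [S -> S Z]
south south S Z add add ⇒ south south S Z Z add add   [S -> S Z]
south south S Z Z add add ⇒ south south eats Z Z add add   [S -> eats]
south south eats Z Z add add ⇒ south south eats south Z add add   [Z -> south]
south south eats south Z add add ⇒ south south eats south south add add   [Z -> south]

S ⇒ Z add ⇒ south S add ⇒ south Z add add ⇒ south south S add add ⇒ south south S Z add add ⇒ south south S Z Z add add ⇒ south south eats Z Z add add ⇒ south south eats south Z add add ⇒ south south eats south south add add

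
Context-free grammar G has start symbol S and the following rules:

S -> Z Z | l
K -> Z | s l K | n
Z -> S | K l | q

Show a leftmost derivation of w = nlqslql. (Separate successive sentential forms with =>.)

S => ZZ   [S -> Z Z]
ZZ => SZ   [Z -> S]
SZ => ZZZ   [S -> Z Z]
ZZZ => KlZZ   [Z -> K l]
KlZZ => nlZZ   [K -> n]
nlZZ => nlqZ   [Z -> q]
nlqZ => nlqKl   [Z -> K l]
nlqKl => nlqslKl   [K -> s l K]
nlqslKl => nlqslZl   [K -> Z]
nlqslZl => nlqslql   [Z -> q]

S => ZZ => SZ => ZZZ => KlZZ => nlZZ => nlqZ => nlqKl => nlqslKl => nlqslZl => nlqslql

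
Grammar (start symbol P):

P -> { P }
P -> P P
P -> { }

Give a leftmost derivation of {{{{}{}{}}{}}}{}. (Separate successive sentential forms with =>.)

P=>PP=>{P}P=>{{P}}P=>{{PP}}P=>{{{P}P}}P=>{{{PP}P}}P=>{{{PPP}P}}P=>{{{{}PP}P}}P=>{{{{}{}P}P}}P=>{{{{}{}{}}P}}P=>{{{{}{}{}}{}}}P=>{{{{}{}{}}{}}}{}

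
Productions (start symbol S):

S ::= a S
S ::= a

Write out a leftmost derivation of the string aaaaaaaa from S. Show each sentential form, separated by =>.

S => aS => aaS => aaaS => aaaaS => aaaaaS => aaaaaaS => aaaaaaaS => aaaaaaaa

S => aS   [S ::= a S]
aS => aaS   [S ::= a S]
aaS => aaaS   [S ::= a S]
aaaS => aaaaS   [S ::= a S]
aaaaS => aaaaaS   [S ::= a S]
aaaaaS => aaaaaaS   [S ::= a S]
aaaaaaS => aaaaaaaS   [S ::= a S]
aaaaaaaS => aaaaaaaa   [S ::= a]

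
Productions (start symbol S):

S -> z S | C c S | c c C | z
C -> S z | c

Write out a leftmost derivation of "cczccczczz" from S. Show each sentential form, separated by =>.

S => ccC => ccSz => cczSz => cczCcSz => cczSzcSz => cczccCzcSz => cczccczcSz => cczccczczz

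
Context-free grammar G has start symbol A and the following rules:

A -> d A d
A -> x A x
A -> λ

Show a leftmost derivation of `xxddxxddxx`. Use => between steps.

A => xAx   [A -> x A x]
xAx => xxAxx   [A -> x A x]
xxAxx => xxdAdxx   [A -> d A d]
xxdAdxx => xxddAddxx   [A -> d A d]
xxddAddxx => xxddxAxddxx   [A -> x A x]
xxddxAxddxx => xxddxxddxx   [A -> λ]

A => xAx => xxAxx => xxdAdxx => xxddAddxx => xxddxAxddxx => xxddxxddxx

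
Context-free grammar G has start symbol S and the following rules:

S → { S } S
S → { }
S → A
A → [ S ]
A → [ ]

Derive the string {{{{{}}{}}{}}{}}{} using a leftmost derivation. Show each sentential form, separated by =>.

S => {S}S => {{S}S}S => {{{S}S}S}S => {{{{S}S}S}S}S => {{{{{}}S}S}S}S => {{{{{}}{}}S}S}S => {{{{{}}{}}{}}S}S => {{{{{}}{}}{}}{}}S => {{{{{}}{}}{}}{}}{}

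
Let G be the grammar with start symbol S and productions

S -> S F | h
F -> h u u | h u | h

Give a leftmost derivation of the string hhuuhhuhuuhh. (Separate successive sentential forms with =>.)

S => SF   [S -> S F]
SF => SFF   [S -> S F]
SFF => SFFF   [S -> S F]
SFFF => SFFFF   [S -> S F]
SFFFF => SFFFFF   [S -> S F]
SFFFFF => SFFFFFF   [S -> S F]
SFFFFFF => hFFFFFF   [S -> h]
hFFFFFF => hhuuFFFFF   [F -> h u u]
hhuuFFFFF => hhuuhFFFF   [F -> h]
hhuuhFFFF => hhuuhhuFFF   [F -> h u]
hhuuhhuFFF => hhuuhhuhuuFF   [F -> h u u]
hhuuhhuhuuFF => hhuuhhuhuuhF   [F -> h]
hhuuhhuhuuhF => hhuuhhuhuuhh   [F -> h]

S => SF => SFF => SFFF => SFFFF => SFFFFF => SFFFFFF => hFFFFFF => hhuuFFFFF => hhuuhFFFF => hhuuhhuFFF => hhuuhhuhuuFF => hhuuhhuhuuhF => hhuuhhuhuuhh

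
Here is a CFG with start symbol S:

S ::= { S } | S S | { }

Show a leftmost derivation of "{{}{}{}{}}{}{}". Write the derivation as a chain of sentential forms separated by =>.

S => SS => SSS => {S}SS => {SS}SS => {{}S}SS => {{}SS}SS => {{}SSS}SS => {{}{}SS}SS => {{}{}{}S}SS => {{}{}{}{}}SS => {{}{}{}{}}{}S => {{}{}{}{}}{}{}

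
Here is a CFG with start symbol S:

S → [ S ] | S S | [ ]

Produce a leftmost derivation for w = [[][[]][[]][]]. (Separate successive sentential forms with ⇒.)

S ⇒ [S]   [S → [ S ]]
[S] ⇒ [SS]   [S → S S]
[SS] ⇒ [SSS]   [S → S S]
[SSS] ⇒ [SSSS]   [S → S S]
[SSSS] ⇒ [[]SSS]   [S → [ ]]
[[]SSS] ⇒ [[][S]SS]   [S → [ S ]]
[[][S]SS] ⇒ [[][[]]SS]   [S → [ ]]
[[][[]]SS] ⇒ [[][[]][S]S]   [S → [ S ]]
[[][[]][S]S] ⇒ [[][[]][[]]S]   [S → [ ]]
[[][[]][[]]S] ⇒ [[][[]][[]][]]   [S → [ ]]

S ⇒ [S] ⇒ [SS] ⇒ [SSS] ⇒ [SSSS] ⇒ [[]SSS] ⇒ [[][S]SS] ⇒ [[][[]]SS] ⇒ [[][[]][S]S] ⇒ [[][[]][[]]S] ⇒ [[][[]][[]][]]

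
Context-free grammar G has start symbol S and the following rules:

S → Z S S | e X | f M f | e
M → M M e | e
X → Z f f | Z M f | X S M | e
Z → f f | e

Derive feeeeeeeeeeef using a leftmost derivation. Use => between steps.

S => fMf   [S → f M f]
fMf => fMMef   [M → M M e]
fMMef => fMMeMef   [M → M M e]
fMMeMef => fMMeMeMef   [M → M M e]
fMMeMeMef => fMMeMeMeMef   [M → M M e]
fMMeMeMeMef => fMMeMeMeMeMef   [M → M M e]
fMMeMeMeMeMef => feMeMeMeMeMef   [M → e]
feMeMeMeMeMef => feeeMeMeMeMef   [M → e]
feeeMeMeMeMef => feeeeeMeMeMef   [M → e]
feeeeeMeMeMef => feeeeeeeMeMef   [M → e]
feeeeeeeMeMef => feeeeeeeeeMef   [M → e]
feeeeeeeeeMef => feeeeeeeeeeef   [M → e]

S=>fMf=>fMMef=>fMMeMef=>fMMeMeMef=>fMMeMeMeMef=>fMMeMeMeMeMef=>feMeMeMeMeMef=>feeeMeMeMeMef=>feeeeeMeMeMef=>feeeeeeeMeMef=>feeeeeeeeeMef=>feeeeeeeeeeef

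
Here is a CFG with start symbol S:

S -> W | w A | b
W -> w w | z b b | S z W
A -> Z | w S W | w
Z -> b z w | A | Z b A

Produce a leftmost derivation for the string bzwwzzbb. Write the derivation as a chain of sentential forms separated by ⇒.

S ⇒ W ⇒ SzW ⇒ WzW ⇒ SzWzW ⇒ bzWzW ⇒ bzwwzW ⇒ bzwwzzbb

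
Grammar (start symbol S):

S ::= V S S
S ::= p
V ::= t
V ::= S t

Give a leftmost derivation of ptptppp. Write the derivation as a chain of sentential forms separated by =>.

S => VSS   [S ::= V S S]
VSS => StSS   [V ::= S t]
StSS => ptSS   [S ::= p]
ptSS => ptVSSS   [S ::= V S S]
ptVSSS => ptStSSS   [V ::= S t]
ptStSSS => ptptSSS   [S ::= p]
ptptSSS => ptptpSS   [S ::= p]
ptptpSS => ptptppS   [S ::= p]
ptptppS => ptptppp   [S ::= p]

S => VSS => StSS => ptSS => ptVSSS => ptStSSS => ptptSSS => ptptpSS => ptptppS => ptptppp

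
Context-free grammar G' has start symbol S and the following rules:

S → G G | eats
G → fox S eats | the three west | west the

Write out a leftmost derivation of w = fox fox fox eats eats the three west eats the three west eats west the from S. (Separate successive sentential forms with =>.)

S => G G => fox S eats G => fox G G eats G => fox fox S eats G eats G => fox fox G G eats G eats G => fox fox fox S eats G eats G eats G => fox fox fox eats eats G eats G eats G => fox fox fox eats eats the three west eats G eats G => fox fox fox eats eats the three west eats the three west eats G => fox fox fox eats eats the three west eats the three west eats west the

S => G G   [S → G G]
G G => fox S eats G   [G → fox S eats]
fox S eats G => fox G G eats G   [S → G G]
fox G G eats G => fox fox S eats G eats G   [G → fox S eats]
fox fox S eats G eats G => fox fox G G eats G eats G   [S → G G]
fox fox G G eats G eats G => fox fox fox S eats G eats G eats G   [G → fox S eats]
fox fox fox S eats G eats G eats G => fox fox fox eats eats G eats G eats G   [S → eats]
fox fox fox eats eats G eats G eats G => fox fox fox eats eats the three west eats G eats G   [G → the three west]
fox fox fox eats eats the three west eats G eats G => fox fox fox eats eats the three west eats the three west eats G   [G → the three west]
fox fox fox eats eats the three west eats the three west eats G => fox fox fox eats eats the three west eats the three west eats west the   [G → west the]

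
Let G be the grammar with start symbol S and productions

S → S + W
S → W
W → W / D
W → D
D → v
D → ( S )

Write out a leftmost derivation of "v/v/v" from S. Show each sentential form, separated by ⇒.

S⇒W⇒W/D⇒W/D/D⇒D/D/D⇒v/D/D⇒v/v/D⇒v/v/v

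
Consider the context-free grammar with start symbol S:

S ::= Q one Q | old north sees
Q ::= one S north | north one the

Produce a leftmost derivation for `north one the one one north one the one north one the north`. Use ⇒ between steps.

S ⇒ Q one Q   [S ::= Q one Q]
Q one Q ⇒ north one the one Q   [Q ::= north one the]
north one the one Q ⇒ north one the one one S north   [Q ::= one S north]
north one the one one S north ⇒ north one the one one Q one Q north   [S ::= Q one Q]
north one the one one Q one Q north ⇒ north one the one one north one the one Q north   [Q ::= north one the]
north one the one one north one the one Q north ⇒ north one the one one north one the one north one the north   [Q ::= north one the]

S ⇒ Q one Q ⇒ north one the one Q ⇒ north one the one one S north ⇒ north one the one one Q one Q north ⇒ north one the one one north one the one Q north ⇒ north one the one one north one the one north one the north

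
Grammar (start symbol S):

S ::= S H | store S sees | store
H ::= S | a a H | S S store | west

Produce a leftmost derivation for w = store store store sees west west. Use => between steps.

S => S H => S H H => store H H => store S H => store S H H => store store S sees H H => store store store sees H H => store store store sees west H => store store store sees west west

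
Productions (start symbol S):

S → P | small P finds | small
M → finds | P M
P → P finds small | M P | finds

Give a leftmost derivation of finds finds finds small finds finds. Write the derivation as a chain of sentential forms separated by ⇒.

S ⇒ P ⇒ M P ⇒ P M P ⇒ P finds small M P ⇒ M P finds small M P ⇒ finds P finds small M P ⇒ finds finds finds small M P ⇒ finds finds finds small finds P ⇒ finds finds finds small finds finds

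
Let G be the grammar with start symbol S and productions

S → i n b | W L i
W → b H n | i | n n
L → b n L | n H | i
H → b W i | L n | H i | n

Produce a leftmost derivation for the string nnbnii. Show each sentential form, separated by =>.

S => WLi => nnLi => nnbnLi => nnbnii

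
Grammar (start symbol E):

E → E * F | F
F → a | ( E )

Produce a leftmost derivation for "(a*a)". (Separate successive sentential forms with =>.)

E => F   [E → F]
F => (E)   [F → ( E )]
(E) => (E*F)   [E → E * F]
(E*F) => (F*F)   [E → F]
(F*F) => (a*F)   [F → a]
(a*F) => (a*a)   [F → a]

E=>F=>(E)=>(E*F)=>(F*F)=>(a*F)=>(a*a)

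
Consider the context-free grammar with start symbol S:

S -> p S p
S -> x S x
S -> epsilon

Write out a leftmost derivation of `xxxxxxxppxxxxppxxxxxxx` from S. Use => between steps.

S => xSx   [S -> x S x]
xSx => xxSxx   [S -> x S x]
xxSxx => xxxSxxx   [S -> x S x]
xxxSxxx => xxxxSxxxx   [S -> x S x]
xxxxSxxxx => xxxxxSxxxxx   [S -> x S x]
xxxxxSxxxxx => xxxxxxSxxxxxx   [S -> x S x]
xxxxxxSxxxxxx => xxxxxxxSxxxxxxx   [S -> x S x]
xxxxxxxSxxxxxxx => xxxxxxxpSpxxxxxxx   [S -> p S p]
xxxxxxxpSpxxxxxxx => xxxxxxxppSppxxxxxxx   [S -> p S p]
xxxxxxxppSppxxxxxxx => xxxxxxxppxSxppxxxxxxx   [S -> x S x]
xxxxxxxppxSxppxxxxxxx => xxxxxxxppxxSxxppxxxxxxx   [S -> x S x]
xxxxxxxppxxSxxppxxxxxxx => xxxxxxxppxxxxppxxxxxxx   [S -> epsilon]

S=>xSx=>xxSxx=>xxxSxxx=>xxxxSxxxx=>xxxxxSxxxxx=>xxxxxxSxxxxxx=>xxxxxxxSxxxxxxx=>xxxxxxxpSpxxxxxxx=>xxxxxxxppSppxxxxxxx=>xxxxxxxppxSxppxxxxxxx=>xxxxxxxppxxSxxppxxxxxxx=>xxxxxxxppxxxxppxxxxxxx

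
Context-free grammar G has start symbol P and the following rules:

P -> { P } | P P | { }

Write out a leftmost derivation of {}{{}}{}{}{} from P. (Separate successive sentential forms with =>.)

P => PP   [P -> P P]
PP => PPP   [P -> P P]
PPP => {}PP   [P -> { }]
{}PP => {}PPP   [P -> P P]
{}PPP => {}PPPP   [P -> P P]
{}PPPP => {}{P}PPP   [P -> { P }]
{}{P}PPP => {}{{}}PPP   [P -> { }]
{}{{}}PPP => {}{{}}{}PP   [P -> { }]
{}{{}}{}PP => {}{{}}{}{}P   [P -> { }]
{}{{}}{}{}P => {}{{}}{}{}{}   [P -> { }]

P=>PP=>PPP=>{}PP=>{}PPP=>{}PPPP=>{}{P}PPP=>{}{{}}PPP=>{}{{}}{}PP=>{}{{}}{}{}P=>{}{{}}{}{}{}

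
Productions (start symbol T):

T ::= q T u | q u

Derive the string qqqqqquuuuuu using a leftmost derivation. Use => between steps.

T => qTu => qqTuu => qqqTuuu => qqqqTuuuu => qqqqqTuuuuu => qqqqqquuuuuu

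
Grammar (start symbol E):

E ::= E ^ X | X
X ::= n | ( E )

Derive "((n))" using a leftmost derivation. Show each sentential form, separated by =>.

E => X => (E) => (X) => ((E)) => ((X)) => ((n))

E => X   [E ::= X]
X => (E)   [X ::= ( E )]
(E) => (X)   [E ::= X]
(X) => ((E))   [X ::= ( E )]
((E)) => ((X))   [E ::= X]
((X)) => ((n))   [X ::= n]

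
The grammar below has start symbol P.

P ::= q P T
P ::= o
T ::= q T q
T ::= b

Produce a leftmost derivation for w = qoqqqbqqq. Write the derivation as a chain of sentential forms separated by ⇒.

P ⇒ qPT ⇒ qoT ⇒ qoqTq ⇒ qoqqTqq ⇒ qoqqqTqqq ⇒ qoqqqbqqq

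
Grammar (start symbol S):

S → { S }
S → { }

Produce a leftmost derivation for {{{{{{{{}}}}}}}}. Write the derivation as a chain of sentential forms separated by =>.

S => {S} => {{S}} => {{{S}}} => {{{{S}}}} => {{{{{S}}}}} => {{{{{{S}}}}}} => {{{{{{{S}}}}}}} => {{{{{{{{}}}}}}}}

S => {S}   [S → { S }]
{S} => {{S}}   [S → { S }]
{{S}} => {{{S}}}   [S → { S }]
{{{S}}} => {{{{S}}}}   [S → { S }]
{{{{S}}}} => {{{{{S}}}}}   [S → { S }]
{{{{{S}}}}} => {{{{{{S}}}}}}   [S → { S }]
{{{{{{S}}}}}} => {{{{{{{S}}}}}}}   [S → { S }]
{{{{{{{S}}}}}}} => {{{{{{{{}}}}}}}}   [S → { }]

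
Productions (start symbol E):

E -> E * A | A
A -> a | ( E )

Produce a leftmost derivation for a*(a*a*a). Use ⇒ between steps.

E⇒E*A⇒A*A⇒a*A⇒a*(E)⇒a*(E*A)⇒a*(E*A*A)⇒a*(A*A*A)⇒a*(a*A*A)⇒a*(a*a*A)⇒a*(a*a*a)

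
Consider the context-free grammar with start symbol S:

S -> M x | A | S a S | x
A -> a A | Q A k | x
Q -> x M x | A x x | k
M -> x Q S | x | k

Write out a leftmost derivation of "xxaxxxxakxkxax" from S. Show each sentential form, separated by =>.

S=>SaS=>MxaS=>xxaS=>xxaSaS=>xxaMxaS=>xxaxQSxaS=>xxaxxMxSxaS=>xxaxxxxSxaS=>xxaxxxxAxaS=>xxaxxxxaAxaS=>xxaxxxxaQAkxaS=>xxaxxxxakAkxaS=>xxaxxxxakxkxaS=>xxaxxxxakxkxax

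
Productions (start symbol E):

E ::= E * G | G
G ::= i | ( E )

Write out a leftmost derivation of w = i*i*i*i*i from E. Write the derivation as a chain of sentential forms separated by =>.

E => E*G   [E ::= E * G]
E*G => E*G*G   [E ::= E * G]
E*G*G => E*G*G*G   [E ::= E * G]
E*G*G*G => E*G*G*G*G   [E ::= E * G]
E*G*G*G*G => G*G*G*G*G   [E ::= G]
G*G*G*G*G => i*G*G*G*G   [G ::= i]
i*G*G*G*G => i*i*G*G*G   [G ::= i]
i*i*G*G*G => i*i*i*G*G   [G ::= i]
i*i*i*G*G => i*i*i*i*G   [G ::= i]
i*i*i*i*G => i*i*i*i*i   [G ::= i]

E => E*G => E*G*G => E*G*G*G => E*G*G*G*G => G*G*G*G*G => i*G*G*G*G => i*i*G*G*G => i*i*i*G*G => i*i*i*i*G => i*i*i*i*i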